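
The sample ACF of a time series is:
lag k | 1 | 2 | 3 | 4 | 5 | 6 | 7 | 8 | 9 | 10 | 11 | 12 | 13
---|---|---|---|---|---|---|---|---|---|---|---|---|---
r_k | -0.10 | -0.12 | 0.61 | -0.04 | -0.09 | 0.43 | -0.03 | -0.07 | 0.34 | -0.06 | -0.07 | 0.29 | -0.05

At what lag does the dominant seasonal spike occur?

3

The largest autocorrelation is r_3 = 0.61, with weaker echoes at lags 6 (0.43), 9 (0.34) and 12 (0.29); the remaining lags stay at or below -0.03.
The dominant spike at lag 3 indicates a seasonal period of 3.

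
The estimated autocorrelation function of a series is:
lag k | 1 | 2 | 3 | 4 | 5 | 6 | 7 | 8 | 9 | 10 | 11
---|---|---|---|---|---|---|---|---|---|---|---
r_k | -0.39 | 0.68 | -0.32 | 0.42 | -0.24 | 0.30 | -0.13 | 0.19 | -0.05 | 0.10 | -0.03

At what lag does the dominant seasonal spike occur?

The largest autocorrelation is r_2 = 0.68, with weaker echoes at lags 4 (0.42), 6 (0.30) and 8 (0.19); the remaining lags stay at or below 0.10.
The dominant spike at lag 2 indicates a seasonal period of 2.

2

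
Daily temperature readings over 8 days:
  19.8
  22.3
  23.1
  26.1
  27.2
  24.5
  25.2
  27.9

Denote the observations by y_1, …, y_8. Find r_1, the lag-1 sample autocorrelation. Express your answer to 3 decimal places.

0.352

Mean ȳ = (19.8 + 22.3 + 23.1 + 26.1 + 27.2 + 24.5 + 25.2 + 27.9)/8 = 24.5125
Deviations from mean: -4.7125, -2.2125, -1.4125, 1.5875, 2.6875, -0.0125, 0.6875, 3.3875
Σ(y_t−ȳ)(y_{t+1}−ȳ) = (10.4264) + (3.1252) + (-2.2423) + (4.2664) + (-0.0336) + (-0.0086) + (2.3289) = 17.8623
Denominator Σ(y_t−ȳ)² = 50.7888
r_1 = 17.8623 / 50.7888 = 0.352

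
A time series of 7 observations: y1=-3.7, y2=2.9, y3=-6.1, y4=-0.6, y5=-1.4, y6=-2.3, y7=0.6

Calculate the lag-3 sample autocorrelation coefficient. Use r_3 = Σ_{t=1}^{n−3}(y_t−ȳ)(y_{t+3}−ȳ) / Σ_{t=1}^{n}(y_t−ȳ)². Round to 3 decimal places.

0.079

Mean ȳ = (-3.7 + 2.9 − 6.1 − 0.6 − 1.4 − 2.3 + 0.6)/7 = -1.5143
Σ(y_t−ȳ)(y_{t+3}−ȳ) = (-1.9984) + (0.5045) + (3.6031) + (1.9331) = 4.0422
Denominator Σ(y_t−ȳ)² = 51.2286
r_3 = 4.0422 / 51.2286 = 0.079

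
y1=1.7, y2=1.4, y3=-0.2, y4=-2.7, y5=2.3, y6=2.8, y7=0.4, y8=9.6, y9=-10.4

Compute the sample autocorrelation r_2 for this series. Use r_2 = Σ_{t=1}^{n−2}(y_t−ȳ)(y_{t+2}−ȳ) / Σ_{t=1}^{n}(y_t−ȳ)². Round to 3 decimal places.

0.043

Mean ȳ = (1.7 + 1.4 − 0.2 − 2.7 + 2.3 + 2.8 + 0.4 + 9.6 − 10.4)/9 = 0.5444
Σ(y_t−ȳ)(y_{t+2}−ȳ) = (-0.8602) + (-2.7758) + (-1.3069) + (-7.3180) + (-0.2536) + (20.4253) + (1.5809) = 9.4916
Denominator Σ(y_t−ȳ)² = 223.1222
r_2 = 9.4916 / 223.1222 = 0.043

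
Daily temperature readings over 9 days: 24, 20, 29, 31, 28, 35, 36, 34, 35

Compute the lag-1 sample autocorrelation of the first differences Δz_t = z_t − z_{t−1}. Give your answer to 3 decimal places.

-0.421

First differences Δz: -4, 9, 2, -3, 7, 1, -2, 1
Mean of differences = 1.3750
Numerator Σ(Δz_t−Δz̄)(Δz_{t+1}−Δz̄) = -63.1406
Denominator Σ(Δz_t−Δz̄)² = 149.8750
r_1(Δz) = -63.1406 / 149.8750 = -0.421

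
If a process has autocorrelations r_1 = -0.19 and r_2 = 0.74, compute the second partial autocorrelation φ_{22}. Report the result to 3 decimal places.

0.730

φ_{22} = (r_2 − r_1²) / (1 − r_1²)
r_1² = (-0.19)² = 0.0361
Numerator = 0.74 − 0.0361 = 0.7039; denominator = 1 − 0.0361 = 0.9639
φ_{22} = 0.7039 / 0.9639 = 0.730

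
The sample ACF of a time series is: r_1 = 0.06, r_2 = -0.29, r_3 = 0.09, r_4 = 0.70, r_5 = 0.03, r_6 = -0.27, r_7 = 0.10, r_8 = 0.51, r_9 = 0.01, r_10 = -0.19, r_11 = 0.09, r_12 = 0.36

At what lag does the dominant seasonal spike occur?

The largest autocorrelation is r_4 = 0.70, with weaker echoes at lags 8 (0.51) and 12 (0.36); the remaining lags stay at or below 0.10.
The dominant spike at lag 4 indicates a seasonal period of 4.

4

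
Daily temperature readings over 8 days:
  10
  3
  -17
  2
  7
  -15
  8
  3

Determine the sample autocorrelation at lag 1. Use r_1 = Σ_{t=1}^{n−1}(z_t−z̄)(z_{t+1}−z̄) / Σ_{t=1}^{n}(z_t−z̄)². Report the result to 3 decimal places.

-0.321

Mean z̄ = (10 + 3 − 17 + 2 + 7 − 15 + 8 + 3)/8 = 0.1250
Deviations from mean: 9.8750, 2.8750, -17.1250, 1.8750, 6.8750, -15.1250, 7.8750, 2.8750
Σ(z_t−z̄)(z_{t+1}−z̄) = (28.3906) + (-49.2344) + (-32.1094) + (12.8906) + (-103.9844) + (-119.1094) + (22.6406) = -240.5156
Denominator Σ(z_t−z̄)² = 748.8750
r_1 = -240.5156 / 748.8750 = -0.321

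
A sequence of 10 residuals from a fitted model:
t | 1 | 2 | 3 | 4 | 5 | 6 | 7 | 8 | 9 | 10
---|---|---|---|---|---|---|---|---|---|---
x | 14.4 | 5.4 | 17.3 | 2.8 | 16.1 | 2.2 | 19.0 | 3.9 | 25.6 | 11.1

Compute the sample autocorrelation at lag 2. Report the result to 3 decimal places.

0.685

Mean x̄ = (14.4 + 5.4 + 17.3 + 2.8 + 16.1 + 2.2 + 19.0 + 3.9 + 25.6 + 11.1)/10 = 11.7800
Numerator Σ_{t=1}^{8}(x_t−x̄)(x_{t+2}−x̄) = 393.4492
Denominator Σ(x_t−x̄)² = 574.7960
r_2 = 393.4492 / 574.7960 = 0.685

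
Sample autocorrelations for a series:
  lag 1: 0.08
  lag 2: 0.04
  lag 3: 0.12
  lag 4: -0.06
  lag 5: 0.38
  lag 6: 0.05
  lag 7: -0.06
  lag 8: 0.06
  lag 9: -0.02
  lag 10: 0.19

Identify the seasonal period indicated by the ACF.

The largest autocorrelation is r_5 = 0.38, with a weaker echo at lag 10 (0.19); the remaining lags stay at or below 0.12.
The dominant spike at lag 5 indicates a seasonal period of 5.

5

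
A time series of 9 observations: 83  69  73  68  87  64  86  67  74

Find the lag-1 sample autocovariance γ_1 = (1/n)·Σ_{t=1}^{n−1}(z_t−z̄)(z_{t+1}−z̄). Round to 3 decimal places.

Mean z̄ = (83 + 69 + 73 + 68 + 87 + 64 + 86 + 67 + 74)/9 = 74.5556
Σ_{t=1}^{8}(z_t−z̄)(z_{t+1}−z̄) = -444.0864
γ_1 = -444.0864 / 9 = -49.343

-49.343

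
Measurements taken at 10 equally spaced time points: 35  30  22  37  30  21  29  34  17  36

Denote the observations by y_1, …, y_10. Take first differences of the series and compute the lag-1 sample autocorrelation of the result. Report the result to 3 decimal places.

First differences Δy: -5, -8, 15, -7, -9, 8, 5, -17, 19
Mean of differences = 0.1111
Numerator Σ(Δy_t−Δȳ)(Δy_{t+1}−Δȳ) = -560.5679
Denominator Σ(Δy_t−Δȳ)² = 1182.8889
r_1(Δy) = -560.5679 / 1182.8889 = -0.474

-0.474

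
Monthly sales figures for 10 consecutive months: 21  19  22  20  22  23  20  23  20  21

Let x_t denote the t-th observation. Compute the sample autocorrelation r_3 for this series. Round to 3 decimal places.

0.051

Mean x̄ = (21 + 19 + 22 + 20 + 22 + 23 + 20 + 23 + 20 + 21)/10 = 21.1000
Σ(x_t−x̄)(x_{t+3}−x̄) = (0.1100) + (-1.8900) + (1.7100) + (1.2100) + (1.7100) + (-2.0900) + (0.1100) = 0.8700
Denominator Σ(x_t−x̄)² = 16.9000
r_3 = 0.8700 / 16.9000 = 0.051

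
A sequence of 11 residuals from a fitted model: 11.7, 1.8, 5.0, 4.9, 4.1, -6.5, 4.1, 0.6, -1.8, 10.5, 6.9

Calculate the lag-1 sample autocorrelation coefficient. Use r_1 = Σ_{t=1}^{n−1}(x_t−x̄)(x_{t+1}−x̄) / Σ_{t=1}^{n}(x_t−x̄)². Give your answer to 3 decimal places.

-0.085

Mean x̄ = (11.7 + 1.8 + 5.0 + 4.9 + 4.1 − 6.5 + 4.1 + 0.6 − 1.8 + 10.5 + 6.9)/11 = 3.7545
Numerator Σ_{t=1}^{10}(x_t−x̄)(x_{t+1}−x̄) = -23.0448
Denominator Σ(x_t−x̄)² = 271.4073
r_1 = -23.0448 / 271.4073 = -0.085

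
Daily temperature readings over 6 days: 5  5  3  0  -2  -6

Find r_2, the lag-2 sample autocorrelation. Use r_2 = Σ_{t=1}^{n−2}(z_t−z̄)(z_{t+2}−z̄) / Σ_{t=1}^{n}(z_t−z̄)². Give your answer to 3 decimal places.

Mean z̄ = (5 + 5 + 3 + 0 − 2 − 6)/6 = 0.8333
Σ(z_t−z̄)(z_{t+2}−z̄) = (9.0278) + (-3.4722) + (-6.1389) + (5.6944) = 5.1111
Denominator Σ(z_t−z̄)² = 94.8333
r_2 = 5.1111 / 94.8333 = 0.054

0.054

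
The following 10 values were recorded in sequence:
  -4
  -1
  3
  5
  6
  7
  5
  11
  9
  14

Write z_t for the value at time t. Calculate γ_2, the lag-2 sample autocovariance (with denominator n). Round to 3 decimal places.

7.800

Mean z̄ = (-4 − 1 + 3 + 5 + 6 + 7 + 5 + 11 + 9 + 14)/10 = 5.5000
Σ_{t=1}^{8}(z_t−z̄)(z_{t+2}−z̄) = 78.0000
γ_2 = 78.0000 / 10 = 7.800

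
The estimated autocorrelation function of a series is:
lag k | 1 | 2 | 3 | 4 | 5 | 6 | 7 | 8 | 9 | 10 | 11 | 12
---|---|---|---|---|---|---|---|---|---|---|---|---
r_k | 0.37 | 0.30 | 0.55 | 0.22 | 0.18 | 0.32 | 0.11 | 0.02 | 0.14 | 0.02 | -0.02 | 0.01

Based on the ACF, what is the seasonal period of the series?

The largest autocorrelation is r_3 = 0.55; the remaining lags stay at or below 0.37. The elevated value at lag 1 (0.37), dropping to 0.30 at lag 2, reflects decaying short-term dependence rather than seasonality.
The dominant spike at lag 3 indicates a seasonal period of 3.

3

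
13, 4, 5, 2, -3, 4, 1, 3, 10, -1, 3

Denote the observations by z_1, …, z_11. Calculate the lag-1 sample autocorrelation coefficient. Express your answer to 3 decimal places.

-0.093

Mean z̄ = (13 + 4 + 5 + 2 − 3 + 4 + 1 + 3 + 10 − 1 + 3)/11 = 3.7273
Numerator Σ_{t=1}^{10}(z_t−z̄)(z_{t+1}−z̄) = -19.0744
Denominator Σ(z_t−z̄)² = 206.1818
r_1 = -19.0744 / 206.1818 = -0.093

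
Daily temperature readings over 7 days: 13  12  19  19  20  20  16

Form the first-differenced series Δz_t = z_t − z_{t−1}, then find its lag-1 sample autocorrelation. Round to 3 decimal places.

First differences Δz: -1, 7, 0, 1, 0, -4
Mean of differences = 0.5000
Numerator Σ(Δz_t−Δz̄)(Δz_{t+1}−Δz̄) = -11.2500
Denominator Σ(Δz_t−Δz̄)² = 65.5000
r_1(Δz) = -11.2500 / 65.5000 = -0.172

-0.172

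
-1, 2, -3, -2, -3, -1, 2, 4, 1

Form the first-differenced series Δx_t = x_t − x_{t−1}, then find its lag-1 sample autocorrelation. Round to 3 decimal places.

-0.286

First differences Δx: 3, -5, 1, -1, 2, 3, 2, -3
Mean of differences = 0.2500
Numerator Σ(Δx_t−Δx̄)(Δx_{t+1}−Δx̄) = -17.5625
Denominator Σ(Δx_t−Δx̄)² = 61.5000
r_1(Δx) = -17.5625 / 61.5000 = -0.286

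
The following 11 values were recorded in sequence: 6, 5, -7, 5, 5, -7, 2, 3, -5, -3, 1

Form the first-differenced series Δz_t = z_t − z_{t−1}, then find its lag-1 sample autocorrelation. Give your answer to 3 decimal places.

-0.421

First differences Δz: -1, -12, 12, 0, -12, 9, 1, -8, 2, 4
Mean of differences = -0.5000
Numerator Σ(Δz_t−Δz̄)(Δz_{t+1}−Δz̄) = -251.2500
Denominator Σ(Δz_t−Δz̄)² = 596.5000
r_1(Δz) = -251.2500 / 596.5000 = -0.421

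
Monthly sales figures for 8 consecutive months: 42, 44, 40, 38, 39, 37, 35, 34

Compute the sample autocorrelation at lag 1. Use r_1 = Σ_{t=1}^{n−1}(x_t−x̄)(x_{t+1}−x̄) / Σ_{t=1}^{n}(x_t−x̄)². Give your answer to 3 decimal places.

0.582

Mean x̄ = (42 + 44 + 40 + 38 + 39 + 37 + 35 + 34)/8 = 38.6250
Numerator Σ_{t=1}^{7}(x_t−x̄)(x_{t+1}−x̄) = 46.4844
Denominator Σ(x_t−x̄)² = 79.8750
r_1 = 46.4844 / 79.8750 = 0.582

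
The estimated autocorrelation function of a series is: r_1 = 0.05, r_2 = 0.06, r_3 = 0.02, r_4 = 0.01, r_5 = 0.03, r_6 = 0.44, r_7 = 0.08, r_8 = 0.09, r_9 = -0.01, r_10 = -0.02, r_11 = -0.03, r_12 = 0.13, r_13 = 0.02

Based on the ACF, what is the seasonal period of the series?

The largest autocorrelation is r_6 = 0.44; the remaining lags stay at or below 0.13.
The dominant spike at lag 6 indicates a seasonal period of 6.

6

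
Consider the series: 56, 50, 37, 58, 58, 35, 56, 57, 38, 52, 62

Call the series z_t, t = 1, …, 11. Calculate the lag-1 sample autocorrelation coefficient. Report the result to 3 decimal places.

Mean z̄ = (56 + 50 + 37 + 58 + 58 + 35 + 56 + 57 + 38 + 52 + 62)/11 = 50.8182
Numerator Σ_{t=1}^{10}(z_t−z̄)(z_{t+1}−z̄) = -285.3058
Denominator Σ(z_t−z̄)² = 927.6364
r_1 = -285.3058 / 927.6364 = -0.308

-0.308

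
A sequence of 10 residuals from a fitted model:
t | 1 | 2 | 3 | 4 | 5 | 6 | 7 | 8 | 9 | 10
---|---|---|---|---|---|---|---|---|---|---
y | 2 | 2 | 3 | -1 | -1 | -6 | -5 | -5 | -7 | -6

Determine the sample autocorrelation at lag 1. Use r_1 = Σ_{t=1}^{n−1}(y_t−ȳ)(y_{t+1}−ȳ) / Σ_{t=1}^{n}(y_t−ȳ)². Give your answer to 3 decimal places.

Mean ȳ = (2 + 2 + 3 − 1 − 1 − 6 − 5 − 5 − 7 − 6)/10 = -2.4000
Numerator Σ_{t=1}^{9}(y_t−ȳ)(y_{t+1}−ȳ) = 92.2400
Denominator Σ(y_t−ȳ)² = 132.4000
r_1 = 92.2400 / 132.4000 = 0.697

0.697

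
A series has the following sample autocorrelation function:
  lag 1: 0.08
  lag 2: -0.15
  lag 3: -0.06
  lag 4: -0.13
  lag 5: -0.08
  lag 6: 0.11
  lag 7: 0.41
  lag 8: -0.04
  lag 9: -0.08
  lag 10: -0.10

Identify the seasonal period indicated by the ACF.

The largest autocorrelation is r_7 = 0.41; the remaining lags stay at or below 0.11.
The dominant spike at lag 7 indicates a seasonal period of 7.

7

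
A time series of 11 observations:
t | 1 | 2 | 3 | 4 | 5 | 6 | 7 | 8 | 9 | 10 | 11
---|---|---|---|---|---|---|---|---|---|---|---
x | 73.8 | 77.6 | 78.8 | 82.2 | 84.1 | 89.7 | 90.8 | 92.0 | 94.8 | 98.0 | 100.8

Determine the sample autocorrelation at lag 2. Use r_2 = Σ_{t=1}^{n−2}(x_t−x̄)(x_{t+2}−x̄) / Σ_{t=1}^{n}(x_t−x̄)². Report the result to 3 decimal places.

Mean x̄ = (73.8 + 77.6 + 78.8 + 82.2 + 84.1 + 89.7 + 90.8 + 92.0 + 94.8 + 98.0 + 100.8)/11 = 87.5091
Numerator Σ_{t=1}^{9}(x_t−x̄)(x_{t+2}−x̄) = 356.6907
Denominator Σ(x_t−x̄)² = 777.4491
r_2 = 356.6907 / 777.4491 = 0.459

0.459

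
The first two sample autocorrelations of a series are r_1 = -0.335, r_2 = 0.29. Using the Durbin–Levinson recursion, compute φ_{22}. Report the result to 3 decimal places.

φ_{22} = (r_2 − r_1²) / (1 − r_1²)
r_1² = (-0.335)² = 0.112225
Numerator = 0.29 − 0.1122 = 0.1778; denominator = 1 − 0.1122 = 0.8878
φ_{22} = 0.1778 / 0.8878 = 0.200

0.200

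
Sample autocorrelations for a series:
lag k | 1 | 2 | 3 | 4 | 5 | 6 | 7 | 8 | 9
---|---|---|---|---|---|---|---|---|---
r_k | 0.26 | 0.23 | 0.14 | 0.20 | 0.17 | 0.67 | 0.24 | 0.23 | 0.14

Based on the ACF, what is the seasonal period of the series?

The largest autocorrelation is r_6 = 0.67; the remaining lags stay at or below 0.26. The elevated value at lag 1 (0.26), dropping to 0.23 at lag 2, reflects decaying short-term dependence rather than seasonality.
The dominant spike at lag 6 indicates a seasonal period of 6.

6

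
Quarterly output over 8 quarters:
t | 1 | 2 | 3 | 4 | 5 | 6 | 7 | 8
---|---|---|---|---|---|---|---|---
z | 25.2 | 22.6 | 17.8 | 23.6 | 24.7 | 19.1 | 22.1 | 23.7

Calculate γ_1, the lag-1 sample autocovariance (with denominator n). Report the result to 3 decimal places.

-1.292

Mean z̄ = (25.2 + 22.6 + 17.8 + 23.6 + 24.7 + 19.1 + 22.1 + 23.7)/8 = 22.3500
Deviations: 2.8500, 0.2500, -4.5500, 1.2500, 2.3500, -3.2500, -0.2500, 1.3500
Σ_{t=1}^{7}(z_t−z̄)(z_{t+1}−z̄) = -10.3375
γ_1 = -10.3375 / 8 = -1.292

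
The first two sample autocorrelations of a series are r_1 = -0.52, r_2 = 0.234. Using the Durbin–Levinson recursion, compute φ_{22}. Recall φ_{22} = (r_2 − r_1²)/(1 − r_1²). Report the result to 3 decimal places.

φ_{22} = (r_2 − r_1²) / (1 − r_1²)
r_1² = (-0.52)² = 0.2704
Numerator = 0.234 − 0.2704 = -0.0364; denominator = 1 − 0.2704 = 0.7296
φ_{22} = -0.0364 / 0.7296 = -0.050

-0.050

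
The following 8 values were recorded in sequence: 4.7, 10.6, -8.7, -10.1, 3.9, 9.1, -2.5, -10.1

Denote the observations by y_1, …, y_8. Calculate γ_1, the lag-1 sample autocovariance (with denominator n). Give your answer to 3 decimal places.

Mean ȳ = (4.7 + 10.6 − 8.7 − 10.1 + 3.9 + 9.1 − 2.5 − 10.1)/8 = -0.3875
Deviations: 5.0875, 10.9875, -8.3125, -9.7125, 4.2875, 9.4875, -2.1125, -9.7125
Σ_{t=1}^{7}(y_t−ȳ)(y_{t+1}−ȳ) = 44.8111
γ_1 = 44.8111 / 8 = 5.601

5.601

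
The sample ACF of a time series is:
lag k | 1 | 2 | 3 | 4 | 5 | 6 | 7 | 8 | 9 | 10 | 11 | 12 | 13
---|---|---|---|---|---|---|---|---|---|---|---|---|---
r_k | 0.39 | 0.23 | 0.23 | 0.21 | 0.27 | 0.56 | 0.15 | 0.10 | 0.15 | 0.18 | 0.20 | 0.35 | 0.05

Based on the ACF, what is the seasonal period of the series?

The largest autocorrelation is r_6 = 0.56; the remaining lags stay at or below 0.39. The elevated value at lag 1 (0.39), dropping to 0.23 at lag 2, reflects decaying short-term dependence rather than seasonality.
The dominant spike at lag 6 indicates a seasonal period of 6.

6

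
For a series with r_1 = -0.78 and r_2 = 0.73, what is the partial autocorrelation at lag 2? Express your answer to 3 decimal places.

0.311

φ_{22} = (r_2 − r_1²) / (1 − r_1²)
r_1² = (-0.78)² = 0.6084
Numerator = 0.73 − 0.6084 = 0.1216; denominator = 1 − 0.6084 = 0.3916
φ_{22} = 0.1216 / 0.3916 = 0.311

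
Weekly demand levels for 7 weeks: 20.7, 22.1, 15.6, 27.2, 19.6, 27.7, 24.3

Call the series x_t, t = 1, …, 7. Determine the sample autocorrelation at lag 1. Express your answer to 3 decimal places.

-0.432

Mean x̄ = (20.7 + 22.1 + 15.6 + 27.2 + 19.6 + 27.7 + 24.3)/7 = 22.4571
Deviations from mean: -1.7571, -0.3571, -6.8571, 4.7429, -2.8571, 5.2429, 1.8429
Σ(x_t−x̄)(x_{t+1}−x̄) = (0.6276) + (2.4490) + (-32.5224) + (-13.5510) + (-14.9796) + (9.6618) = -48.3147
Denominator Σ(x_t−x̄)² = 111.7771
r_1 = -48.3147 / 111.7771 = -0.432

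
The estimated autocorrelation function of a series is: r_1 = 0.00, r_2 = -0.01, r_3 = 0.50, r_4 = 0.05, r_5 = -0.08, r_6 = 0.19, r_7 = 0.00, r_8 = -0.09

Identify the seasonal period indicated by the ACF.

The largest autocorrelation is r_3 = 0.50, with a weaker echo at lag 6 (0.19); the remaining lags stay at or below 0.05.
The dominant spike at lag 3 indicates a seasonal period of 3.

3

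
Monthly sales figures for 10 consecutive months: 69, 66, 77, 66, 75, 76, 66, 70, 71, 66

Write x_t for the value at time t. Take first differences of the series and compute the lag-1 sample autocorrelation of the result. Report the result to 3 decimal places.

-0.619

First differences Δx: -3, 11, -11, 9, 1, -10, 4, 1, -5
Mean of differences = -0.3333
Numerator Σ(Δx_t−Δx̄)(Δx_{t+1}−Δx̄) = -293.4444
Denominator Σ(Δx_t−Δx̄)² = 474.0000
r_1(Δx) = -293.4444 / 474.0000 = -0.619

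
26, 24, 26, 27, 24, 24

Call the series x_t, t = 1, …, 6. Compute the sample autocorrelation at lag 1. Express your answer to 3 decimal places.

-0.135

Mean x̄ = (26 + 24 + 26 + 27 + 24 + 24)/6 = 25.1667
Σ(x_t−x̄)(x_{t+1}−x̄) = (-0.9722) + (-0.9722) + (1.5278) + (-2.1389) + (1.3611) = -1.1944
Denominator Σ(x_t−x̄)² = 8.8333
r_1 = -1.1944 / 8.8333 = -0.135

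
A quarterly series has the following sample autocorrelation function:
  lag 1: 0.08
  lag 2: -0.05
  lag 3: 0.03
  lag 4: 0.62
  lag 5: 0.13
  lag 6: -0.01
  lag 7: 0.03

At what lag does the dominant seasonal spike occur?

4

The largest autocorrelation is r_4 = 0.62; the remaining lags stay at or below 0.13.
The dominant spike at lag 4 indicates a seasonal period of 4.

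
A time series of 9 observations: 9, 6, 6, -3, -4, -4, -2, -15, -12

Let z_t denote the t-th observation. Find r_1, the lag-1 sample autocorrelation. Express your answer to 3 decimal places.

Mean z̄ = (9 + 6 + 6 − 3 − 4 − 4 − 2 − 15 − 12)/9 = -2.1111
Numerator Σ_{t=1}^{8}(z_t−z̄)(z_{t+1}−z̄) = 279.7654
Denominator Σ(z_t−z̄)² = 526.8889
r_1 = 279.7654 / 526.8889 = 0.531

0.531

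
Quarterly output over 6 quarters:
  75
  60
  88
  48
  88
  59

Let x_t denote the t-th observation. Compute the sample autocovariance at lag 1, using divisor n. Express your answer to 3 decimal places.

-203.130

Mean x̄ = (75 + 60 + 88 + 48 + 88 + 59)/6 = 69.6667
Σ_{t=1}^{5}(x_t−x̄)(x_{t+1}−x̄) = -1218.7778
γ_1 = -1218.7778 / 6 = -203.130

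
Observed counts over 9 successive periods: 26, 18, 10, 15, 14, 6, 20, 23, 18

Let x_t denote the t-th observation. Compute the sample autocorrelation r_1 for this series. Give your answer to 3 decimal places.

0.134

Mean x̄ = (26 + 18 + 10 + 15 + 14 + 6 + 20 + 23 + 18)/9 = 16.6667
Numerator Σ_{t=1}^{8}(x_t−x̄)(x_{t+1}−x̄) = 41.5556
Denominator Σ(x_t−x̄)² = 310.0000
r_1 = 41.5556 / 310.0000 = 0.134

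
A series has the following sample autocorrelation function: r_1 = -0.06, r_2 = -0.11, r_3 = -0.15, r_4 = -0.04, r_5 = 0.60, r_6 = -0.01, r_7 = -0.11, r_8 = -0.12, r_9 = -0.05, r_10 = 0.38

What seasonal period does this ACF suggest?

The largest autocorrelation is r_5 = 0.60, with a weaker echo at lag 10 (0.38); the remaining lags stay at or below -0.01.
The dominant spike at lag 5 indicates a seasonal period of 5.

5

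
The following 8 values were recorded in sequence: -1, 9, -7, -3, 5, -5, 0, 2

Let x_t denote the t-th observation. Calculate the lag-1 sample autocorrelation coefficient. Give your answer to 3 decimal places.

-0.469

Mean x̄ = (-1 + 9 − 7 − 3 + 5 − 5 + 0 + 2)/8 = 0.0000
Deviations from mean: -1.0000, 9.0000, -7.0000, -3.0000, 5.0000, -5.0000, 0.0000, 2.0000
Numerator Σ_{t=1}^{7}(x_t−x̄)(x_{t+1}−x̄) = -91.0000
Denominator Σ(x_t−x̄)² = 194.0000
r_1 = -91.0000 / 194.0000 = -0.469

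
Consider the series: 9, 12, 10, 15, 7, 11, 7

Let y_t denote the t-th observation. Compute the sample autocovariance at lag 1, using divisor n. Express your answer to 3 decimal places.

Mean ȳ = (9 + 12 + 10 + 15 + 7 + 11 + 7)/7 = 10.1429
Deviations: -1.1429, 1.8571, -0.1429, 4.8571, -3.1429, 0.8571, -3.1429
Σ_{t=1}^{6}(y_t−ȳ)(y_{t+1}−ȳ) = -23.7347
γ_1 = -23.7347 / 7 = -3.391

-3.391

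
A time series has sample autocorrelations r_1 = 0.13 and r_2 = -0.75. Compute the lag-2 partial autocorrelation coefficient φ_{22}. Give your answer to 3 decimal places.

-0.780

φ_{22} = (r_2 − r_1²) / (1 − r_1²)
r_1² = (0.13)² = 0.0169
Numerator = -0.75 − 0.0169 = -0.7669; denominator = 1 − 0.0169 = 0.9831
φ_{22} = -0.7669 / 0.9831 = -0.780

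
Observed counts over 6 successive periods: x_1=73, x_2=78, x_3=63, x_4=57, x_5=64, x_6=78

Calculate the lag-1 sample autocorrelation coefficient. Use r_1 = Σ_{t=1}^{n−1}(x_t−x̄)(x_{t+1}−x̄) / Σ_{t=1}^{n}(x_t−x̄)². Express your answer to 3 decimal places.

Mean x̄ = (73 + 78 + 63 + 57 + 64 + 78)/6 = 68.8333
Deviations from mean: 4.1667, 9.1667, -5.8333, -11.8333, -4.8333, 9.1667
Σ(x_t−x̄)(x_{t+1}−x̄) = (38.1944) + (-53.4722) + (69.0278) + (57.1944) + (-44.3056) = 66.6389
Denominator Σ(x_t−x̄)² = 382.8333
r_1 = 66.6389 / 382.8333 = 0.174

0.174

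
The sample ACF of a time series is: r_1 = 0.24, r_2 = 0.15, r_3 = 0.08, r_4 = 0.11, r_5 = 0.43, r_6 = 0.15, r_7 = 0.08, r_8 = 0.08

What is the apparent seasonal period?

The largest autocorrelation is r_5 = 0.43; the remaining lags stay at or below 0.24. The elevated value at lag 1 (0.24), dropping to 0.15 at lag 2, reflects decaying short-term dependence rather than seasonality.
The dominant spike at lag 5 indicates a seasonal period of 5.

5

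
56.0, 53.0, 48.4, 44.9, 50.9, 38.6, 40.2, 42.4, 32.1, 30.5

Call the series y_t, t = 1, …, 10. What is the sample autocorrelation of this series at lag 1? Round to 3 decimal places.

0.493

Mean ȳ = (56.0 + 53.0 + 48.4 + 44.9 + 50.9 + 38.6 + 40.2 + 42.4 + 32.1 + 30.5)/10 = 43.7000
Numerator Σ_{t=1}^{9}(y_t−ȳ)(y_{t+1}−ȳ) = 326.2600
Denominator Σ(y_t−ȳ)² = 661.9000
r_1 = 326.2600 / 661.9000 = 0.493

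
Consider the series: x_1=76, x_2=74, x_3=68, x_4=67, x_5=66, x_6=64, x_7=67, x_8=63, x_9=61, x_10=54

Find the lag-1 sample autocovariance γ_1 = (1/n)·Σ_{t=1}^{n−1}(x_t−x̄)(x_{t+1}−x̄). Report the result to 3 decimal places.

Mean x̄ = (76 + 74 + 68 + 67 + 66 + 64 + 67 + 63 + 61 + 54)/10 = 66.0000
Σ_{t=1}^{9}(x_t−x̄)(x_{t+1}−x̄) = 168.0000
γ_1 = 168.0000 / 10 = 16.800

16.800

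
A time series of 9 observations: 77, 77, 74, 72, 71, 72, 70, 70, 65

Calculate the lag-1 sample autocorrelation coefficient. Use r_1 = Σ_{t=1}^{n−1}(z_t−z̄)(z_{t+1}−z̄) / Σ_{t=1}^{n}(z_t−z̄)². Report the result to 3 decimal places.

Mean z̄ = (77 + 77 + 74 + 72 + 71 + 72 + 70 + 70 + 65)/9 = 72.0000
Numerator Σ_{t=1}^{8}(z_t−z̄)(z_{t+1}−z̄) = 53.0000
Denominator Σ(z_t−z̄)² = 112.0000
r_1 = 53.0000 / 112.0000 = 0.473

0.473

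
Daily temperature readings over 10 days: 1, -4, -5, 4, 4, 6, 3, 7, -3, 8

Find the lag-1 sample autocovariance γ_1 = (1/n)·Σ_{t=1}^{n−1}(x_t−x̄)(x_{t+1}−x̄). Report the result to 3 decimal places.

0.039

Mean x̄ = (1 − 4 − 5 + 4 + 4 + 6 + 3 + 7 − 3 + 8)/10 = 2.1000
Σ_{t=1}^{9}(x_t−x̄)(x_{t+1}−x̄) = 0.3900
γ_1 = 0.3900 / 10 = 0.039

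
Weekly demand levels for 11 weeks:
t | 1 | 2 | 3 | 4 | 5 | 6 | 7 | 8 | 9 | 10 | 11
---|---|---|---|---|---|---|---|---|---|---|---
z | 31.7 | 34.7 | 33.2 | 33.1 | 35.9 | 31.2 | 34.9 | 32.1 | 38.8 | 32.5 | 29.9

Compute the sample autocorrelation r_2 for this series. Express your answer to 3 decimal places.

-0.052

Mean z̄ = (31.7 + 34.7 + 33.2 + 33.1 + 35.9 + 31.2 + 34.9 + 32.1 + 38.8 + 32.5 + 29.9)/11 = 33.4545
Numerator Σ_{t=1}^{9}(z_t−z̄)(z_{t+2}−z̄) = -3.2105
Denominator Σ(z_t−z̄)² = 61.9273
r_2 = -3.2105 / 61.9273 = -0.052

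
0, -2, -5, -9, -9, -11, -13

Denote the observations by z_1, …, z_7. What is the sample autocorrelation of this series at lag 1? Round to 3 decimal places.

Mean z̄ = (0 − 2 − 5 − 9 − 9 − 11 − 13)/7 = -7.0000
Σ(z_t−z̄)(z_{t+1}−z̄) = (35.0000) + (10.0000) + (-4.0000) + (4.0000) + (8.0000) + (24.0000) = 77.0000
Denominator Σ(z_t−z̄)² = 138.0000
r_1 = 77.0000 / 138.0000 = 0.558

0.558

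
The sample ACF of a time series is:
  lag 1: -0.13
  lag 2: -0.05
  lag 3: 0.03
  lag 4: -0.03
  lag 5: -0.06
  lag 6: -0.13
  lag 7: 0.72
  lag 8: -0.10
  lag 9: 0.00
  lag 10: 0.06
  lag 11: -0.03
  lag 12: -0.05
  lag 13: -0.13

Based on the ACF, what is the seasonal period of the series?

7

The largest autocorrelation is r_7 = 0.72; the remaining lags stay at or below 0.06.
The dominant spike at lag 7 indicates a seasonal period of 7.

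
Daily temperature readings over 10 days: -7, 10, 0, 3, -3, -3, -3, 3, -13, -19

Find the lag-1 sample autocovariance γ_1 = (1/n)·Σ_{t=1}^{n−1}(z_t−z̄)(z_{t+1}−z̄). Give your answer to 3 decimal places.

10.856

Mean z̄ = (-7 + 10 + 0 + 3 − 3 − 3 − 3 + 3 − 13 − 19)/10 = -3.2000
Σ_{t=1}^{9}(z_t−z̄)(z_{t+1}−z̄) = 108.5600
γ_1 = 108.5600 / 10 = 10.856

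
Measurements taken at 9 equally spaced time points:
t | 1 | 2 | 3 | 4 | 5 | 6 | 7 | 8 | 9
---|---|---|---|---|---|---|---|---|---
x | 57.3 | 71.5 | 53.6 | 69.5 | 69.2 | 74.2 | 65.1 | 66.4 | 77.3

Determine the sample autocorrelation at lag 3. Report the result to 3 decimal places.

-0.095

Mean x̄ = (57.3 + 71.5 + 53.6 + 69.5 + 69.2 + 74.2 + 65.1 + 66.4 + 77.3)/9 = 67.1222
Numerator Σ_{t=1}^{6}(x_t−x̄)(x_{t+3}−x̄) = -44.2393
Denominator Σ(x_t−x̄)² = 466.7556
r_3 = -44.2393 / 466.7556 = -0.095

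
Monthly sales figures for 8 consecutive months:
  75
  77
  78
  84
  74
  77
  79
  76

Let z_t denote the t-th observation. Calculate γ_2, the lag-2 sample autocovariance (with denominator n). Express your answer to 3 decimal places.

-1.750

Mean z̄ = (75 + 77 + 78 + 84 + 74 + 77 + 79 + 76)/8 = 77.5000
Deviations: -2.5000, -0.5000, 0.5000, 6.5000, -3.5000, -0.5000, 1.5000, -1.5000
Σ_{t=1}^{6}(z_t−z̄)(z_{t+2}−z̄) = -14.0000
γ_2 = -14.0000 / 8 = -1.750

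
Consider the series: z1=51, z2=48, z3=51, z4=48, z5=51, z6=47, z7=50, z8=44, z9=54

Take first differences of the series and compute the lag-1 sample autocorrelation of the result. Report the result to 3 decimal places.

-0.652

First differences Δz: -3, 3, -3, 3, -4, 3, -6, 10
Mean of differences = 0.3750
Numerator Σ(Δz_t−Δz̄)(Δz_{t+1}−Δz̄) = -127.6406
Denominator Σ(Δz_t−Δz̄)² = 195.8750
r_1(Δz) = -127.6406 / 195.8750 = -0.652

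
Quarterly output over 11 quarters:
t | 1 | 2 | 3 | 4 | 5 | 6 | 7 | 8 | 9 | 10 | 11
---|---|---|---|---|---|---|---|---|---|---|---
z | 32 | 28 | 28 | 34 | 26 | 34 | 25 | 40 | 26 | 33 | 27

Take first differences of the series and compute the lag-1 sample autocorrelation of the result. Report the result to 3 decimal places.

-0.872

First differences Δz: -4, 0, 6, -8, 8, -9, 15, -14, 7, -6
Mean of differences = -0.5000
Numerator Σ(Δz_t−Δz̄)(Δz_{t+1}−Δz̄) = -666.7500
Denominator Σ(Δz_t−Δz̄)² = 764.5000
r_1(Δz) = -666.7500 / 764.5000 = -0.872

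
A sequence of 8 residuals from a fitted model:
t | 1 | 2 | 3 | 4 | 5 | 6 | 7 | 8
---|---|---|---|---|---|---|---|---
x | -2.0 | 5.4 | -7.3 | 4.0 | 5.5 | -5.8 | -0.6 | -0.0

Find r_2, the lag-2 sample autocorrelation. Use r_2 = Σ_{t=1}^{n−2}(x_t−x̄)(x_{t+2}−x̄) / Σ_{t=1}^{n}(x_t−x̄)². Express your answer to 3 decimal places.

-0.185

Mean x̄ = (-2.0 + 5.4 − 7.3 + 4.0 + 5.5 − 5.8 − 0.6 − 0.0)/8 = -0.1000
Σ(x_t−x̄)(x_{t+2}−x̄) = (13.6800) + (22.5500) + (-40.3200) + (-23.3700) + (-2.8000) + (-0.5700) = -30.8300
Denominator Σ(x_t−x̄)² = 166.6200
r_2 = -30.8300 / 166.6200 = -0.185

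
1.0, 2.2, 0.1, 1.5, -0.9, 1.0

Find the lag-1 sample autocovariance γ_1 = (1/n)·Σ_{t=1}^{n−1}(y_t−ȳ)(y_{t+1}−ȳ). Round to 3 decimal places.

Mean ȳ = (1.0 + 2.2 + 0.1 + 1.5 − 0.9 + 1.0)/6 = 0.8167
Deviations: 0.1833, 1.3833, -0.7167, 0.6833, -1.7167, 0.1833
Σ_{t=1}^{5}(y_t−ȳ)(y_{t+1}−ȳ) = -2.7153
γ_1 = -2.7153 / 6 = -0.453

-0.453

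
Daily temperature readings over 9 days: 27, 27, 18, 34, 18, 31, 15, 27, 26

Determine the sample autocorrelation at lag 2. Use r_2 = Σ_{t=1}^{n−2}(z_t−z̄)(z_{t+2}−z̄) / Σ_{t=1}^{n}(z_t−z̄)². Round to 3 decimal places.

Mean z̄ = (27 + 27 + 18 + 34 + 18 + 31 + 15 + 27 + 26)/9 = 24.7778
Σ(z_t−z̄)(z_{t+2}−z̄) = (-15.0617) + (20.4938) + (45.9383) + (57.3827) + (66.2716) + (13.8272) + (-11.9506) = 176.9012
Denominator Σ(z_t−z̄)² = 327.5556
r_2 = 176.9012 / 327.5556 = 0.540

0.540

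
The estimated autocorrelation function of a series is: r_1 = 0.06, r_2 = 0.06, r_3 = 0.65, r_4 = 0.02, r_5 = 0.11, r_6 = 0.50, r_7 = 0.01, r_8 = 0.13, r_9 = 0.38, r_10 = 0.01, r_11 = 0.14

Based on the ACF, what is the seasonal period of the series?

3

The largest autocorrelation is r_3 = 0.65, with weaker echoes at lags 6 (0.50) and 9 (0.38); the remaining lags stay at or below 0.14.
The dominant spike at lag 3 indicates a seasonal period of 3.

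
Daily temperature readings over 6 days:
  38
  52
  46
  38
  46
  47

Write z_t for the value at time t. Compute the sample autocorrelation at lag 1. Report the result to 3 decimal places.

Mean z̄ = (38 + 52 + 46 + 38 + 46 + 47)/6 = 44.5000
Deviations from mean: -6.5000, 7.5000, 1.5000, -6.5000, 1.5000, 2.5000
Numerator Σ_{t=1}^{5}(z_t−z̄)(z_{t+1}−z̄) = -53.2500
Denominator Σ(z_t−z̄)² = 151.5000
r_1 = -53.2500 / 151.5000 = -0.351

-0.351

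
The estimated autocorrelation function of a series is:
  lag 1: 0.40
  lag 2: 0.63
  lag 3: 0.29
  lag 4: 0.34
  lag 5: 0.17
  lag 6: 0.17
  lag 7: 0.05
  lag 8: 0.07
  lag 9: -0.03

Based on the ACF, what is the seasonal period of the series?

2

The largest autocorrelation is r_2 = 0.63; the remaining lags stay at or below 0.40.
The dominant spike at lag 2 indicates a seasonal period of 2.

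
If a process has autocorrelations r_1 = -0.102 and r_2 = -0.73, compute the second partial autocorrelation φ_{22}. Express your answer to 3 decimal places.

φ_{22} = (r_2 − r_1²) / (1 − r_1²)
r_1² = (-0.102)² = 0.010404
Numerator = -0.73 − 0.0104 = -0.7404; denominator = 1 − 0.0104 = 0.9896
φ_{22} = -0.7404 / 0.9896 = -0.748

-0.748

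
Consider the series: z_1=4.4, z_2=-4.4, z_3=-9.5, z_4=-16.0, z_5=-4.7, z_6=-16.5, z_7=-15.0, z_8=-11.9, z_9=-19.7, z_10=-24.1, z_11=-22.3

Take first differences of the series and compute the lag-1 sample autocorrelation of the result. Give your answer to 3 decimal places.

-0.456

First differences Δz: -8.8, -5.1, -6.5, 11.3, -11.8, 1.5, 3.1, -7.8, -4.4, 1.8
Mean of differences = -2.6700
Numerator Σ(Δz_t−Δz̄)(Δz_{t+1}−Δz̄) = -199.3179
Denominator Σ(Δz_t−Δz̄)² = 436.6410
r_1(Δz) = -199.3179 / 436.6410 = -0.456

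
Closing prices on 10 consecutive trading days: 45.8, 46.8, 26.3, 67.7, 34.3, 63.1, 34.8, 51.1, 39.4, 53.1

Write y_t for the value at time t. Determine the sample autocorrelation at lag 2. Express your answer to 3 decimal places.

0.620

Mean ȳ = (45.8 + 46.8 + 26.3 + 67.7 + 34.3 + 63.1 + 34.8 + 51.1 + 39.4 + 53.1)/10 = 46.2400
Numerator Σ_{t=1}^{8}(y_t−ȳ)(y_{t+2}−ȳ) = 950.8128
Denominator Σ(y_t−ȳ)² = 1533.8040
r_2 = 950.8128 / 1533.8040 = 0.620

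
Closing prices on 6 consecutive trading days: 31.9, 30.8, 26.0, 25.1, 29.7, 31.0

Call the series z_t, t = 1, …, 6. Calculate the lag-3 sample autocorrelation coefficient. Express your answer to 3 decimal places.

Mean z̄ = (31.9 + 30.8 + 26.0 + 25.1 + 29.7 + 31.0)/6 = 29.0833
Numerator Σ_{t=1}^{3}(z_t−z̄)(z_{t+3}−z̄) = -16.0708
Denominator Σ(z_t−z̄)² = 40.3083
r_3 = -16.0708 / 40.3083 = -0.399

-0.399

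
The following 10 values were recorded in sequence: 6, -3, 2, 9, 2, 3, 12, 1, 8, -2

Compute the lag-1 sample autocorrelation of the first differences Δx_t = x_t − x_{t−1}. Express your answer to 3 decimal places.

First differences Δx: -9, 5, 7, -7, 1, 9, -11, 7, -10
Mean of differences = -0.8889
Numerator Σ(Δx_t−Δx̄)(Δx_{t+1}−Δx̄) = -294.0123
Denominator Σ(Δx_t−Δx̄)² = 548.8889
r_1(Δx) = -294.0123 / 548.8889 = -0.536

-0.536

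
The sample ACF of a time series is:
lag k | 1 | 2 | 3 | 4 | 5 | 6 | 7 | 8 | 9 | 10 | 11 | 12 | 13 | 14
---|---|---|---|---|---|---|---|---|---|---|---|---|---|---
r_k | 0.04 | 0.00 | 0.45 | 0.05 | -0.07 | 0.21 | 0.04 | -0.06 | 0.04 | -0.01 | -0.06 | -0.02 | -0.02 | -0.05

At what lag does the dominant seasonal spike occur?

3

The largest autocorrelation is r_3 = 0.45, with a weaker echo at lag 6 (0.21); the remaining lags stay at or below 0.05.
The dominant spike at lag 3 indicates a seasonal period of 3.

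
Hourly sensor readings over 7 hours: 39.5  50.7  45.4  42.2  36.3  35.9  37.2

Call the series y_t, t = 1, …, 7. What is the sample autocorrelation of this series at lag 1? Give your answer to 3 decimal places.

0.395

Mean ȳ = (39.5 + 50.7 + 45.4 + 42.2 + 36.3 + 35.9 + 37.2)/7 = 41.0286
Deviations from mean: -1.5286, 9.6714, 4.3714, 1.1714, -4.7286, -5.1286, -3.8286
Numerator Σ_{t=1}^{6}(y_t−ȳ)(y_{t+1}−ȳ) = 70.9620
Denominator Σ(y_t−ȳ)² = 179.6743
r_1 = 70.9620 / 179.6743 = 0.395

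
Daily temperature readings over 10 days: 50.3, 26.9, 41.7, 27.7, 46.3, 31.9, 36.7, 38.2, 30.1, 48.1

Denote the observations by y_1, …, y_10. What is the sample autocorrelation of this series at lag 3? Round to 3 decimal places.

-0.290

Mean ȳ = (50.3 + 26.9 + 41.7 + 27.7 + 46.3 + 31.9 + 36.7 + 38.2 + 30.1 + 48.1)/10 = 37.7900
Numerator Σ_{t=1}^{7}(y_t−ȳ)(y_{t+3}−ȳ) = -193.3863
Denominator Σ(y_t−ȳ)² = 666.0890
r_3 = -193.3863 / 666.0890 = -0.290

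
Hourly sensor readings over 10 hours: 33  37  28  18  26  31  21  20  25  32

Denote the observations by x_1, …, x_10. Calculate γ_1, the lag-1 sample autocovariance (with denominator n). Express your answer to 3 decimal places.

8.899

Mean x̄ = (33 + 37 + 28 + 18 + 26 + 31 + 21 + 20 + 25 + 32)/10 = 27.1000
Σ_{t=1}^{9}(x_t−x̄)(x_{t+1}−x̄) = 88.9900
γ_1 = 88.9900 / 10 = 8.899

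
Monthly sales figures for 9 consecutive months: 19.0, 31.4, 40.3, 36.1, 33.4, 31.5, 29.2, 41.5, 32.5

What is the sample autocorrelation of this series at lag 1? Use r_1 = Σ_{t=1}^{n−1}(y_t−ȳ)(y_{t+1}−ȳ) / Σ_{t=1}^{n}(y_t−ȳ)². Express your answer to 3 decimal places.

Mean ȳ = (19.0 + 31.4 + 40.3 + 36.1 + 33.4 + 31.5 + 29.2 + 41.5 + 32.5)/9 = 32.7667
Numerator Σ_{t=1}^{8}(y_t−ȳ)(y_{t+1}−ȳ) = 5.9789
Denominator Σ(y_t−ȳ)² = 350.3200
r_1 = 5.9789 / 350.3200 = 0.017

0.017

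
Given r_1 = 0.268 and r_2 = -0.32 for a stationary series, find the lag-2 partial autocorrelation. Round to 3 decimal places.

-0.422

φ_{22} = (r_2 − r_1²) / (1 − r_1²)
r_1² = (0.268)² = 0.071824
Numerator = -0.32 − 0.0718 = -0.3918; denominator = 1 − 0.0718 = 0.9282
φ_{22} = -0.3918 / 0.9282 = -0.422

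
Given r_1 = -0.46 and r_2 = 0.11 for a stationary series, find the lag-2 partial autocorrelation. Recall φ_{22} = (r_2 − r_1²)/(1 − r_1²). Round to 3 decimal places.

-0.129

φ_{22} = (r_2 − r_1²) / (1 − r_1²)
r_1² = (-0.46)² = 0.2116
Numerator = 0.11 − 0.2116 = -0.1016; denominator = 1 − 0.2116 = 0.7884
φ_{22} = -0.1016 / 0.7884 = -0.129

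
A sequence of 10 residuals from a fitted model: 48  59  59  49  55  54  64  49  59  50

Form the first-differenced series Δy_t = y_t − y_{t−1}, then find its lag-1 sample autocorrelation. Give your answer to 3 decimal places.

First differences Δy: 11, 0, -10, 6, -1, 10, -15, 10, -9
Mean of differences = 0.2222
Numerator Σ(Δy_t−Δȳ)(Δy_{t+1}−Δȳ) = -466.0494
Denominator Σ(Δy_t−Δȳ)² = 763.5556
r_1(Δy) = -466.0494 / 763.5556 = -0.610

-0.610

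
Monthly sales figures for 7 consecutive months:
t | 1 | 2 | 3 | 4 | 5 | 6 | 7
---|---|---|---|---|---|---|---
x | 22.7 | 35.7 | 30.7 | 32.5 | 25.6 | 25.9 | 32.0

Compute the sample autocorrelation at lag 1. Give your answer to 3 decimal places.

-0.288

Mean x̄ = (22.7 + 35.7 + 30.7 + 32.5 + 25.6 + 25.9 + 32.0)/7 = 29.3000
Numerator Σ_{t=1}^{6}(x_t−x̄)(x_{t+1}−x̄) = -37.2400
Denominator Σ(x_t−x̄)² = 129.2600
r_1 = -37.2400 / 129.2600 = -0.288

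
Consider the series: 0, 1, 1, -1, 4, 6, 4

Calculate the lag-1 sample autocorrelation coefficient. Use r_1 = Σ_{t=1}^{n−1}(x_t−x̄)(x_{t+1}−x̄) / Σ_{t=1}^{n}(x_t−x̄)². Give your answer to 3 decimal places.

Mean x̄ = (0 + 1 + 1 − 1 + 4 + 6 + 4)/7 = 2.1429
Deviations from mean: -2.1429, -1.1429, -1.1429, -3.1429, 1.8571, 3.8571, 1.8571
Σ(x_t−x̄)(x_{t+1}−x̄) = (2.4490) + (1.3061) + (3.5918) + (-5.8367) + (7.1633) + (7.1633) = 15.8367
Denominator Σ(x_t−x̄)² = 38.8571
r_1 = 15.8367 / 38.8571 = 0.408

0.408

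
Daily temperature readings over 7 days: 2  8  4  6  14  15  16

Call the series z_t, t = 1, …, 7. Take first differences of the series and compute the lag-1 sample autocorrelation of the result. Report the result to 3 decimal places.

-0.322

First differences Δz: 6, -4, 2, 8, 1, 1
Mean of differences = 2.3333
Numerator Σ(Δz_t−Δz̄)(Δz_{t+1}−Δz̄) = -28.7778
Denominator Σ(Δz_t−Δz̄)² = 89.3333
r_1(Δz) = -28.7778 / 89.3333 = -0.322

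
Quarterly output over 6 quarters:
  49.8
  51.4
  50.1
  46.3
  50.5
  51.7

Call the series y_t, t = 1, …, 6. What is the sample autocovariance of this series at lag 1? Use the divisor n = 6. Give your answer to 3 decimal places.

Mean ȳ = (49.8 + 51.4 + 50.1 + 46.3 + 50.5 + 51.7)/6 = 49.9667
Deviations: -0.1667, 1.4333, 0.1333, -3.6667, 0.5333, 1.7333
Σ_{t=1}^{5}(y_t−ȳ)(y_{t+1}−ȳ) = -1.5678
γ_1 = -1.5678 / 6 = -0.261

-0.261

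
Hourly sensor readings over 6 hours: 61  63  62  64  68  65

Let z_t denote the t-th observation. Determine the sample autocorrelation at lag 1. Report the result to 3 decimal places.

Mean z̄ = (61 + 63 + 62 + 64 + 68 + 65)/6 = 63.8333
Σ(z_t−z̄)(z_{t+1}−z̄) = (2.3611) + (1.5278) + (-0.3056) + (0.6944) + (4.8611) = 9.1389
Denominator Σ(z_t−z̄)² = 30.8333
r_1 = 9.1389 / 30.8333 = 0.296

0.296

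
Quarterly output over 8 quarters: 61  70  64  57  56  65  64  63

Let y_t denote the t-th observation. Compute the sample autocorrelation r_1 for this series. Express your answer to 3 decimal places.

0.111

Mean ȳ = (61 + 70 + 64 + 57 + 56 + 65 + 64 + 63)/8 = 62.5000
Deviations from mean: -1.5000, 7.5000, 1.5000, -5.5000, -6.5000, 2.5000, 1.5000, 0.5000
Σ(y_t−ȳ)(y_{t+1}−ȳ) = (-11.2500) + (11.2500) + (-8.2500) + (35.7500) + (-16.2500) + (3.7500) + (0.7500) = 15.7500
Denominator Σ(y_t−ȳ)² = 142.0000
r_1 = 15.7500 / 142.0000 = 0.111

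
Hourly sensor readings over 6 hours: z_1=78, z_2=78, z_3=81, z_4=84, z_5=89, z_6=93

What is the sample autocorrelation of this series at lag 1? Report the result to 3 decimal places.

Mean z̄ = (78 + 78 + 81 + 84 + 89 + 93)/6 = 83.8333
Deviations from mean: -5.8333, -5.8333, -2.8333, 0.1667, 5.1667, 9.1667
Σ(z_t−z̄)(z_{t+1}−z̄) = (34.0278) + (16.5278) + (-0.4722) + (0.8611) + (47.3611) = 98.3056
Denominator Σ(z_t−z̄)² = 186.8333
r_1 = 98.3056 / 186.8333 = 0.526

0.526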